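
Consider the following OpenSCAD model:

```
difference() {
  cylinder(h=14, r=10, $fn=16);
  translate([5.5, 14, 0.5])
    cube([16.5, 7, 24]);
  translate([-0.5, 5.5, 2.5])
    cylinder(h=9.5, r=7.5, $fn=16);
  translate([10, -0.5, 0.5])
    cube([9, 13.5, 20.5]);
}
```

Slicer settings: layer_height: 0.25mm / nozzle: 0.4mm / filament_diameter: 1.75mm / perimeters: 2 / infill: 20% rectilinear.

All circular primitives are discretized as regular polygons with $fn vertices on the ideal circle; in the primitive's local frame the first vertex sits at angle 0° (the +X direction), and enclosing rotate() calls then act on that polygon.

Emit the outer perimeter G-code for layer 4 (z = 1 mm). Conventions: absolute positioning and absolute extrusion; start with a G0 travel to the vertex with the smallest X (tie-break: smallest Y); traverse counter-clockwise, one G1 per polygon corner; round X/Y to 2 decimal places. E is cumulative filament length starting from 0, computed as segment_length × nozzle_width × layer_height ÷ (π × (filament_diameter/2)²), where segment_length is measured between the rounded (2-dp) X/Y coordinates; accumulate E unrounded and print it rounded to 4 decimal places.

At z = 1 mm: the r=10 cylinder gives a regular 16-gon of circumradius 10 (constant along its height); the cube at (5.5, 14) (footprint 16.5×7) is included at this height; the cylinder at (-0.5, 5.5) does not reach this height (z outside [2.5, 12]); the cube at (10, -0.5) (footprint 9×13.5) is included at this height; Subtracting the remaining from the first: starting from the r=10 cylinder, the 16.5×7 cube at (5.5, 14) misses the remaining region (no effect); the 9×13.5 cube at (10, -0.5) misses the remaining region (no effect) — 1 connected region. The outline is a single polygon with 16 vertices. Extrusion per mm of travel: 0.4 × 0.25 / (π × 0.875²) = 0.041575. Accumulating E over each segment gives final E = 2.5957.

G0 X-10.00 Y0.00 Z1.00
G1 X-9.24 Y-3.83 E0.1623
G1 X-7.07 Y-7.07 E0.3245
G1 X-3.83 Y-9.24 E0.4866
G1 X0.00 Y-10.00 E0.6489
G1 X3.83 Y-9.24 E0.8113
G1 X7.07 Y-7.07 E0.9734
G1 X9.24 Y-3.83 E1.1355
G1 X10.00 Y0.00 E1.2978
G1 X9.24 Y3.83 E1.4602
G1 X7.07 Y7.07 E1.6223
G1 X3.83 Y9.24 E1.7844
G1 X0.00 Y10.00 E1.9468
G1 X-3.83 Y9.24 E2.1091
G1 X-7.07 Y7.07 E2.2712
G1 X-9.24 Y3.83 E2.4334
G1 X-10.00 Y0.00 E2.5957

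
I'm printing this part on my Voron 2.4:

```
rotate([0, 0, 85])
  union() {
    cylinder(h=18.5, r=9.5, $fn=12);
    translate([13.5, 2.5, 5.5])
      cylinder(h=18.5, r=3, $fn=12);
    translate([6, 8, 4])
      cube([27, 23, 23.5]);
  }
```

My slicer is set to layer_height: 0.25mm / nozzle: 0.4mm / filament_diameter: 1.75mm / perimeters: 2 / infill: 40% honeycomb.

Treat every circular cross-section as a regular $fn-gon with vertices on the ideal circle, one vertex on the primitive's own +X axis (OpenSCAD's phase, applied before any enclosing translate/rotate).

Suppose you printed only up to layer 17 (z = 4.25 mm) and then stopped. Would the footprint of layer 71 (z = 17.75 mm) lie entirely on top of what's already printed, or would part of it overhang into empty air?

Compare the two slices. At z = 4.25: the r=9.5 cylinder gives a regular 12-gon of circumradius 9.5 (constant along its height) (area = (12/2)·9.500²·sin(360°/12) = 270.75 mm²); the cylinder at (13.5, 2.5) is absent (z outside [5.5, 24]); the 27×23 cube at (6, 8) contributes its full rectangle (area 621.00 mm²); Taking the union: the 2 present regions are separate (no shared area or edge), so areas and boundary lengths simply add and each stays a separate island — area = 891.75 mm²; (whole slice rotated 85° about Z — lengths, areas and connectivity unchanged). At z = 17.75: the cylinder: section is a regular 12-gon, circumradius r=9.5 (area = (12/2)·9.500²·sin(360°/12) = 270.75 mm²); the r=3 cylinder at (13.5, 2.5) gives a regular 12-gon of circumradius 3 (constant along its height) (area = (12/2)·3.000²·sin(360°/12) = 27.00 mm²); the 27×23 cube at (6, 8) contributes its full rectangle (area 621.00 mm²); Taking the union: the 3 present regions are separate (no shared area or edge), so areas and boundary lengths simply add and each stays a separate island — area = 918.75 mm²; (rotated 85° about Z; rotation is an isometry so areas/perimeters/island counts are preserved). Checking containment: at z = 17.75 the cross-section extends beyond the z = 4.25 cross-section by about 27.00 mm².

part overhangs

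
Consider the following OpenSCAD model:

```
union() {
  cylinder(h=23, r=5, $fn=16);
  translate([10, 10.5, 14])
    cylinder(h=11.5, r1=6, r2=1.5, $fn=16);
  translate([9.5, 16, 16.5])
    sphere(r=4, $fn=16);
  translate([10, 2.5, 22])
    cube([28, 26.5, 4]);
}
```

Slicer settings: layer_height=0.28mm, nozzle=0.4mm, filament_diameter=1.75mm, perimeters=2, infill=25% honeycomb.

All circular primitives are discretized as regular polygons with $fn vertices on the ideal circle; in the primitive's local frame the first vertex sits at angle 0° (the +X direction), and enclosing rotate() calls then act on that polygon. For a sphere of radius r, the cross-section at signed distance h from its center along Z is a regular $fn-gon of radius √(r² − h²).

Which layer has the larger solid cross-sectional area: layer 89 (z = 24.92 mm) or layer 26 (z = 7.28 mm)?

layer 89 (z = 24.92 mm)

Layer 89 (z = 24.92): the cylinder does not reach this height (z outside [0, 23]); the cone at (10, 10.5): at t=0.950 of its height the radius interpolates to r₁+(r₂−r₁)t = 1.727, giving a regular 16-gon of that circumradius (area = (16/2)·1.727²·sin(360°/16) = 9.13 mm²); the sphere at (9.5, 16) is absent (|z−center|=8.420 > r=4); the 28×26.5 cube at (10, 2.5) contributes its full rectangle (area 742.00 mm²); Merging all regions: the regions partially overlap — summed areas 751.13 mm² minus the doubly-counted overlap 4.57 mm² gives 746.57 mm² — area = 746.57 mm². So its area = 746.57 mm². Layer 26 (z = 7.28): the cylinder: section is a regular 16-gon, circumradius r=5 (area = (16/2)·5.000²·sin(360°/16) = 76.54 mm²); the cone at (10, 10.5) is absent (z outside [14, 25.5]); the sphere at (9.5, 16) does not reach this height (|z−center|=9.220 > r=4); the cube at (10, 2.5) is not intersected at this z (z outside [22, 26]); Combining (union): only the r=5 cylinder is present, so the union is just that shape — area = 76.54 mm². So its area = 76.54 mm². Layer 89 is larger (746.57 vs 76.54 mm²).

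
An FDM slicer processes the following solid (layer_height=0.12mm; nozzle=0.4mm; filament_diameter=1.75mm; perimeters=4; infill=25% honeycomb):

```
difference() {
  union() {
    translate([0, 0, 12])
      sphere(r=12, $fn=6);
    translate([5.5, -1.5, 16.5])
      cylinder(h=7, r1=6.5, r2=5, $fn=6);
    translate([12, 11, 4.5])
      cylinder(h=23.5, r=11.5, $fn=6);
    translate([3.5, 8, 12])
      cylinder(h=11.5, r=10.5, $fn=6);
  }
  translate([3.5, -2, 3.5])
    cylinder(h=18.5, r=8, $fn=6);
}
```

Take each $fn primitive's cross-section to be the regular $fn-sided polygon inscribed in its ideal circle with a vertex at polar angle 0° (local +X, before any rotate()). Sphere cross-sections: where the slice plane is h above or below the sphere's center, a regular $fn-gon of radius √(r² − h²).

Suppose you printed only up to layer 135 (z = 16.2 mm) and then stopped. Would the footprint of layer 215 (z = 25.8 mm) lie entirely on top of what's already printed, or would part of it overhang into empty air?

part overhangs

Compare the two slices. At z = 16.2: the r=12 sphere contributes a regular 6-gon of circumradius √(12²−4.2²) = 11.241 (area = (6/2)·11.241²·sin(360°/6) = 328.29 mm²); the cone at (5.5, -1.5) is not intersected at this z (z outside [16.5, 23.5]); the r=11.5 cylinder at (12, 11) gives a regular 6-gon of circumradius 11.5 (constant along its height) (area = (6/2)·11.500²·sin(360°/6) = 343.60 mm²); the r=10.5 cylinder at (3.5, 8) contributes a regular 6-gon of circumradius 10.5 (area = (6/2)·10.500²·sin(360°/6) = 286.44 mm²); Taking the union: the regions partially overlap — summed areas 958.33 mm² minus the doubly-counted overlap 280.52 mm² gives 677.80 mm² — area = 677.80 mm²; the r=8 cylinder at (3.5, -2) contributes a regular 6-gon of circumradius 8 (area = (6/2)·8.000²·sin(360°/6) = 166.28 mm²); Subtracting the remaining from the first: starting from that combined region (677.80 mm²), the r=8 cylinder at (3.5, -2) partially overlaps it — only the 155.62 mm² overlap (of its 166.28 mm²) is removed, clipping the outline — area = 522.19 mm². At z = 25.8: the sphere is not intersected at this z (|z−center|=13.800 > r=12); the cone at (5.5, -1.5) is absent (z outside [16.5, 23.5]); the cylinder at (12, 11): section is a regular 6-gon, circumradius r=11.5 (area = (6/2)·11.500²·sin(360°/6) = 343.60 mm²); the cylinder at (3.5, 8) does not reach this height (z outside [12, 23.5]); Taking the union: only the r=11.5 cylinder at (12, 11) is present, so the union is just that shape — area = 343.60 mm²; the cylinder at (3.5, -2) is absent (z outside [3.5, 22]); Subtracting the remaining from the first: none of the subtracted shapes is present at this height, so that combined region is unchanged — area = 343.60 mm². Checking containment: at z = 25.8 the cross-section extends beyond the z = 16.2 cross-section by about 13.58 mm².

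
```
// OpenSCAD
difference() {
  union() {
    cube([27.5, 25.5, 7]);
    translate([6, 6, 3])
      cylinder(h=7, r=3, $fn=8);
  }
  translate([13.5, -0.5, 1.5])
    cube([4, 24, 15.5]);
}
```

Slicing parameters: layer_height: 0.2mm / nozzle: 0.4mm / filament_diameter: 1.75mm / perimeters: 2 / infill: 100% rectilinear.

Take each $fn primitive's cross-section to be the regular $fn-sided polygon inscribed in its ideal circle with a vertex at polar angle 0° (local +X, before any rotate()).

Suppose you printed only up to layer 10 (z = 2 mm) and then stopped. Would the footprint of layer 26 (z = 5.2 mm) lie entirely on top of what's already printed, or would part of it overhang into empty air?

Compare the two slices. At z = 2: the cube (footprint 27.5×25.5) is included at this height (area 701.25 mm²); the cylinder at (6, 6) is absent (z outside [3, 10]); Merging all regions: only the 27.5×25.5 cube is present, so the union is just that shape — area = 701.25 mm²; the cube at (13.5, -0.5) (footprint 4×24) is included at this height (area 96.00 mm²); Subtracting the remaining from the first: starting from that combined region (701.25 mm²), the 4×24 cube at (13.5, -0.5) partially overlaps it — only the 94.00 mm² overlap (of its 96.00 mm²) is removed, clipping the outline — area = 607.25 mm². At z = 5.2: the cube is present — its section is the full 27.5×25.5 rectangle (area 701.25 mm²); the r=3 cylinder at (6, 6) contributes a regular 8-gon of circumradius 3 (area = (8/2)·3.000²·sin(360°/8) = 25.46 mm²); Combining (union): the r=3 cylinder at (6, 6) lies entirely inside the 27.5×25.5 cube, so the union is just the 27.5×25.5 cube — area = 701.25 mm²; the 4×24 cube at (13.5, -0.5) contributes its full rectangle (area 96.00 mm²); Taking the first minus the rest: starting from the result so far (701.25 mm²), the 4×24 cube at (13.5, -0.5) partially overlaps it — only the 94.00 mm² overlap (of its 96.00 mm²) is removed, clipping the outline — area = 607.25 mm². Checking containment: the cross-section at z = 5.2 is a subset of the cross-section at z = 2.

entirely on top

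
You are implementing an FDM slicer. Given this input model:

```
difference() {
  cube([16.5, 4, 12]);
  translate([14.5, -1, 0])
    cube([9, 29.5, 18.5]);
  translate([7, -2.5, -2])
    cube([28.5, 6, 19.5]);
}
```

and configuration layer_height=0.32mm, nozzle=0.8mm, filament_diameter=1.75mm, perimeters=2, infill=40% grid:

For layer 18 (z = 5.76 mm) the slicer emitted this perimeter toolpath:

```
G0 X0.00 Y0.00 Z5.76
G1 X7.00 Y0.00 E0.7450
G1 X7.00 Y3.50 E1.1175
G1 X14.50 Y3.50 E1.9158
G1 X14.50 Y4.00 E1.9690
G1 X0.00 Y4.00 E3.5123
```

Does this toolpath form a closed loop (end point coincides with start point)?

Start point (G0): (0.00, 0.00). End point (last G1): the path does not return to the start — open.

no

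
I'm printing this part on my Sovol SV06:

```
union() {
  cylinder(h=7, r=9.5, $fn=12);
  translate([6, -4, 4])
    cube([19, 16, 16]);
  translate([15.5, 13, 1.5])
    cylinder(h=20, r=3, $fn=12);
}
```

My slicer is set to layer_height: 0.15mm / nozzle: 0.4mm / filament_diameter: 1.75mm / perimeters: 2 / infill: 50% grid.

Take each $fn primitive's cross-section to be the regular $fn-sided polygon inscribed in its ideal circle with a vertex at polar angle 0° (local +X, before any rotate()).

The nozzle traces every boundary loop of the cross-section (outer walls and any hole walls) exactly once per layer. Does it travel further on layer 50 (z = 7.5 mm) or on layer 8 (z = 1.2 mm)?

layer 50 (z = 7.5 mm)

Layer 50 (z = 7.5): the cylinder does not reach this height (z outside [0, 7]); the cube at (6, -4) is present — its section is the full 19×16 rectangle (perimeter 70.00 mm); the r=3 cylinder at (15.5, 13) contributes a regular 12-gon of circumradius 3 (perimeter = 2·12·3.000·sin(180°/12) = 18.63 mm); Combining (union): the regions partially overlap (shared area 7.77 mm²), so the edge portions inside another operand are dropped and the merged outline is re-measured after clipping — boundary = 75.92 mm. So its perimeter = 75.92 mm. Layer 8 (z = 1.2): the cylinder: section is a regular 12-gon, circumradius r=9.5 (perimeter = 2·12·9.500·sin(180°/12) = 59.01 mm); the cube at (6, -4) is absent (z outside [4, 20]); the cylinder at (15.5, 13) does not reach this height (z outside [1.5, 21.5]); Taking the union: only the r=9.5 cylinder is present, so the union is just that shape — boundary = 59.01 mm. So its perimeter = 59.01 mm. Layer 50 is larger (75.92 vs 59.01 mm).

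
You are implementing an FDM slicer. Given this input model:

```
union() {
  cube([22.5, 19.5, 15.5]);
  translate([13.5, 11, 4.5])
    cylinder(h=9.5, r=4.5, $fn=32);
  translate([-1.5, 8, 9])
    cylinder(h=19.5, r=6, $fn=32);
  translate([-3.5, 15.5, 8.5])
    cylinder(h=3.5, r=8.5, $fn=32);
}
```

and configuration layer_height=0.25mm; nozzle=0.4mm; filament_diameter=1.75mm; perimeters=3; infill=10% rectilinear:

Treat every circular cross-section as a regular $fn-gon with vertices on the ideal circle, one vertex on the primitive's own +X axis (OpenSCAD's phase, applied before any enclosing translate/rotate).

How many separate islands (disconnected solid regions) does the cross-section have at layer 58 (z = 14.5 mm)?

At z = 14.5 mm: the cube (footprint 22.5×19.5) is included at this height; the cylinder at (13.5, 11) is not intersected at this z (z outside [4.5, 14]); the r=6 cylinder at (-1.5, 8) gives a regular 32-gon of circumradius 6 (constant along its height); the cylinder at (-3.5, 15.5) is absent (z outside [8.5, 12]); Taking the union: the regions partially overlap (shared area 38.43 mm²), so overlapping operands fuse into one piece — 1 connected region. Overall, the cross-section is a single solid region. Island count = 1.

1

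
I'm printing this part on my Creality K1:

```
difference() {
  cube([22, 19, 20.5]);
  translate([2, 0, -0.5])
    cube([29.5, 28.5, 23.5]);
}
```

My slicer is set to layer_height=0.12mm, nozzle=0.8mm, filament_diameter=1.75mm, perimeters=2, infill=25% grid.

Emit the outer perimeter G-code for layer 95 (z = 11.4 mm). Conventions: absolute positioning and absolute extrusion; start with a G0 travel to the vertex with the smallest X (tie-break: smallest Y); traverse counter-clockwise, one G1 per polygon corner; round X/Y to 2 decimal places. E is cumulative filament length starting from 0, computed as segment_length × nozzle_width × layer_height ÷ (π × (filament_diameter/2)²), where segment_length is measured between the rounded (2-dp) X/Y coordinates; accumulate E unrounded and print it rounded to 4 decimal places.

G0 X0.00 Y0.00 Z11.40
G1 X2.00 Y0.00 E0.0798
G1 X2.00 Y19.00 E0.8382
G1 X0.00 Y19.00 E0.9180
G1 X0.00 Y0.00 E1.6763

At z = 11.4 mm: the cube (footprint 22×19) is included at this height; the 29.5×28.5 cube at (2, 0) contributes its full rectangle; Subtracting the remaining from the first: starting from the 22×19 cube, the 29.5×28.5 cube at (2, 0) partially overlaps it — only the 380.00 mm² overlap (of its 840.75 mm²) is removed, clipping the outline — 1 connected region. The outline is a single polygon with 4 vertices. Extrusion per mm of travel: 0.8 × 0.12 / (π × 0.875²) = 0.039912. Accumulating E over each segment gives final E = 1.6763.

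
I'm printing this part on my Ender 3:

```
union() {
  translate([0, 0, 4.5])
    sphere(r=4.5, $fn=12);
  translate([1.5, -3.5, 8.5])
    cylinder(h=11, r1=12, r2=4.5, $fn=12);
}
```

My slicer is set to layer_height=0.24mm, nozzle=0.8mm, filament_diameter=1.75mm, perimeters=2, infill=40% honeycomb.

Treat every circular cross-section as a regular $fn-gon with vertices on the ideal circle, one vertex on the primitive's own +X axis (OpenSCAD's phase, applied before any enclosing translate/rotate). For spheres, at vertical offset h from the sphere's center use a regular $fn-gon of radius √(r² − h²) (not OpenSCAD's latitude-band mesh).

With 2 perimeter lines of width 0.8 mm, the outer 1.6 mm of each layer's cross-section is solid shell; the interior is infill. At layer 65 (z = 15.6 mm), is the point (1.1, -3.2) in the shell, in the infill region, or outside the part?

infill

At z = 15.6 mm: the sphere is absent (|z−center|=11.100 > r=4.5); the cone at (1.5, -3.5) (r1=12→r2=4.5) has section circumradius 7.159 here — a regular 12-gon; Taking the union: only the cone at (1.5, -3.5) is present, so the union is just that shape — 1 connected region. Overall, the cross-section is a single solid region. The nearest boundary edge runs (-2.08, 2.70)→(-4.70, 0.08); distance from the point to it = 6.42 mm. The point is inside the cross-section and 6.42 mm from the nearest boundary — more than the 1.6 mm shell width (2 × 0.8), so it's in the infill interior.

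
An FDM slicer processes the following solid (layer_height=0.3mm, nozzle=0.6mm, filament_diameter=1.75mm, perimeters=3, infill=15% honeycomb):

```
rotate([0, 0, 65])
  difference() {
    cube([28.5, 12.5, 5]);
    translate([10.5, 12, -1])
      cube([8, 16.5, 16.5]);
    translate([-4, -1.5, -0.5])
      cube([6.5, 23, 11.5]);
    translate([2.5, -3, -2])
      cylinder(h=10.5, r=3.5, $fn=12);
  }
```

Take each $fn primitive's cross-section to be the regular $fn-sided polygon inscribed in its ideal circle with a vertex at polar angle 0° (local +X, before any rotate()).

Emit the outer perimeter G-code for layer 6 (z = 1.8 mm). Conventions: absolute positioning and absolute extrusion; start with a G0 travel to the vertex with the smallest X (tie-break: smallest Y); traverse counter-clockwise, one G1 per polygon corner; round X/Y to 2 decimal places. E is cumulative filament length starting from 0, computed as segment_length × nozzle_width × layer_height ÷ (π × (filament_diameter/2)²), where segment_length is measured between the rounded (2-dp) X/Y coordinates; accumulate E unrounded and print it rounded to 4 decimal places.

At z = 1.8 mm: the cube (footprint 28.5×12.5) is included at this height; the cube at (10.5, 12) is present — its section is the full 8×16.5 rectangle; the cube at (-4, -1.5) is present — its section is the full 6.5×23 rectangle; the cylinder at (2.5, -3): section is a regular 12-gon, circumradius r=3.5; Taking the first minus the rest: starting from the 28.5×12.5 cube, the 8×16.5 cube at (10.5, 12) partially overlaps it — only the 4.00 mm² overlap (of its 132.00 mm²) is removed, clipping the outline; the 6.5×23 cube at (-4, -1.5) partially overlaps it — only the 31.25 mm² overlap (of its 149.50 mm²) is removed, clipping the outline; the r=3.5 cylinder at (2.5, -3) partially overlaps it — only the 0.47 mm² overlap (of its 36.75 mm²) is removed, clipping the outline — 1 connected region; (rotated 65° about Z; rotation is an isometry so areas/perimeters/island counts are preserved). The outline is a single polygon with 10 vertices. Extrusion per mm of travel: 0.6 × 0.3 / (π × 0.875²) = 0.074835. Accumulating E over each segment gives final E = 5.8032.

G0 X-10.27 Y7.55 Z1.80
G1 X0.60 Y2.48 E0.8976
G1 X1.77 Y3.86 E1.0330
G1 X1.81 Y3.88 E1.0363
G1 X12.04 Y25.83 E2.8486
G1 X0.72 Y31.11 E3.7834
G1 X-3.51 Y22.05 E4.5316
G1 X-3.06 Y21.84 E4.5688
G1 X-6.44 Y14.59 E5.1674
G1 X-6.89 Y14.80 E5.2046
G1 X-10.27 Y7.55 E5.8032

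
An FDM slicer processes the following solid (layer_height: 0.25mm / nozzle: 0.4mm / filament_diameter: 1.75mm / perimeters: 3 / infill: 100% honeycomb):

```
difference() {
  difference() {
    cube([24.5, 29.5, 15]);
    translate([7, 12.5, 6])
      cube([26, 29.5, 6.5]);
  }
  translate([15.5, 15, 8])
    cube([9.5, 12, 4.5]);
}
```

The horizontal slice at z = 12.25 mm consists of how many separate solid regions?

1

At z = 12.25 mm: the cube (footprint 24.5×29.5) is included at this height; the cube at (7, 12.5) is present — its section is the full 26×29.5 rectangle; Subtracting the remaining from the first: starting from the 24.5×29.5 cube, the 26×29.5 cube at (7, 12.5) partially overlaps it — only the 297.50 mm² overlap (of its 767.00 mm²) is removed, clipping the outline — 1 connected region; the cube at (15.5, 15) is present — its section is the full 9.5×12 rectangle; Subtracting the remaining from the first: starting from that combined region, the 9.5×12 cube at (15.5, 15) misses the remaining region (no effect) — 1 connected region. The result has 1 disconnected region.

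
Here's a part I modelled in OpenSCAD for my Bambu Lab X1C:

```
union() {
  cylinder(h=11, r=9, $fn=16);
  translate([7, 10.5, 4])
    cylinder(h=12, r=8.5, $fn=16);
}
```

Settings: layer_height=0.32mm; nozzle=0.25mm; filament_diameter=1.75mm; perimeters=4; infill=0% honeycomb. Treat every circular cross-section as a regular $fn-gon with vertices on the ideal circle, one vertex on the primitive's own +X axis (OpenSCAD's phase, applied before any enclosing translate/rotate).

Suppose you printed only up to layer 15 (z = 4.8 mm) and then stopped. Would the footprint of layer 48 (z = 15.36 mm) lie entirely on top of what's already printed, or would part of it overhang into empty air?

entirely on top

Compare the two slices. At z = 4.8: the r=9 cylinder contributes a regular 16-gon of circumradius 9 (area = (16/2)·9.000²·sin(360°/16) = 247.98 mm²); the cylinder at (7, 10.5): section is a regular 16-gon, circumradius r=8.5 (area = (16/2)·8.500²·sin(360°/16) = 221.19 mm²); Taking the union: the regions partially overlap — summed areas 469.17 mm² minus the doubly-counted overlap 37.78 mm² gives 431.39 mm² — area = 431.39 mm². At z = 15.36: the cylinder is not intersected at this z (z outside [0, 11]); the cylinder at (7, 10.5): section is a regular 16-gon, circumradius r=8.5 (area = (16/2)·8.500²·sin(360°/16) = 221.19 mm²); Merging all regions: only the r=8.5 cylinder at (7, 10.5) is present, so the union is just that shape — area = 221.19 mm². Checking containment: the cross-section at z = 15.36 is a subset of the cross-section at z = 4.8.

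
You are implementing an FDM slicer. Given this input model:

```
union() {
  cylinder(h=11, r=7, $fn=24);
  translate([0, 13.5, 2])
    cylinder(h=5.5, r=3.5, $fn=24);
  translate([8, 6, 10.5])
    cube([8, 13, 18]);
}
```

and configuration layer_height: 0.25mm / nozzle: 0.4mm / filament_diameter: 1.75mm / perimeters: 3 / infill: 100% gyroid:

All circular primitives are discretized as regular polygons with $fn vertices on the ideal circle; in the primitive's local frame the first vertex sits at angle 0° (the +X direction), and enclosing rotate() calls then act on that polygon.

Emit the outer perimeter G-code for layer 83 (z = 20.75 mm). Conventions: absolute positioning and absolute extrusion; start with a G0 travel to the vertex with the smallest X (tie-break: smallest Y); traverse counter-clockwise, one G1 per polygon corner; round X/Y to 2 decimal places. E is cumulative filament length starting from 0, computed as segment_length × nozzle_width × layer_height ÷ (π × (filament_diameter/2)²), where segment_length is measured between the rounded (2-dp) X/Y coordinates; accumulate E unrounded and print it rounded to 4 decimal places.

At z = 20.75 mm: the cylinder is not intersected at this z (z outside [0, 11]); the cylinder at (0, 13.5) does not reach this height (z outside [2, 7.5]); the cube at (8, 6) (footprint 8×13) is included at this height; Merging all regions: only the 8×13 cube at (8, 6) is present, so the union is just that shape — 1 connected region. The outline is a single polygon with 4 vertices. Extrusion per mm of travel: 0.4 × 0.25 / (π × 0.875²) = 0.041575. Accumulating E over each segment gives final E = 1.7462.

G0 X8.00 Y6.00 Z20.75
G1 X16.00 Y6.00 E0.3326
G1 X16.00 Y19.00 E0.8731
G1 X8.00 Y19.00 E1.2057
G1 X8.00 Y6.00 E1.7462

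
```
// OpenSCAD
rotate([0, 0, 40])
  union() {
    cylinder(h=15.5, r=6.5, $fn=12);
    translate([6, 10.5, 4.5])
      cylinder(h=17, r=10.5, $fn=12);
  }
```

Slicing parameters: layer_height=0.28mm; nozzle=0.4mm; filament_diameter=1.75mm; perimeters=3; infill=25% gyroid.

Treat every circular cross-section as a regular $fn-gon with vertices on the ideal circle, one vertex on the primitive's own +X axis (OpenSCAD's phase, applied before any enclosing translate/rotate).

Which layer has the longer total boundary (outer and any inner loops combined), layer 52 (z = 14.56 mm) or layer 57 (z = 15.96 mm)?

layer 52 (z = 14.56 mm)

Layer 52 (z = 14.56): the r=6.5 cylinder gives a regular 12-gon of circumradius 6.5 (constant along its height) (perimeter = 2·12·6.500·sin(180°/12) = 40.38 mm); the r=10.5 cylinder at (6, 10.5) contributes a regular 12-gon of circumradius 10.5 (perimeter = 2·12·10.500·sin(180°/12) = 65.22 mm); Combining (union): the regions partially overlap (shared area 34.02 mm²), so the edge portions inside another operand are dropped and the merged outline is re-measured after clipping — boundary = 80.56 mm; (whole slice rotated 40° about Z — lengths, areas and connectivity unchanged). So its perimeter = 80.56 mm. Layer 57 (z = 15.96): the cylinder is absent (z outside [0, 15.5]); the r=10.5 cylinder at (6, 10.5) contributes a regular 12-gon of circumradius 10.5 (perimeter = 2·12·10.500·sin(180°/12) = 65.22 mm); Merging all regions: only the r=10.5 cylinder at (6, 10.5) is present, so the union is just that shape — boundary = 65.22 mm; (whole slice rotated 40° about Z — lengths, areas and connectivity unchanged). So its perimeter = 65.22 mm. Layer 52 is larger (80.56 vs 65.22 mm).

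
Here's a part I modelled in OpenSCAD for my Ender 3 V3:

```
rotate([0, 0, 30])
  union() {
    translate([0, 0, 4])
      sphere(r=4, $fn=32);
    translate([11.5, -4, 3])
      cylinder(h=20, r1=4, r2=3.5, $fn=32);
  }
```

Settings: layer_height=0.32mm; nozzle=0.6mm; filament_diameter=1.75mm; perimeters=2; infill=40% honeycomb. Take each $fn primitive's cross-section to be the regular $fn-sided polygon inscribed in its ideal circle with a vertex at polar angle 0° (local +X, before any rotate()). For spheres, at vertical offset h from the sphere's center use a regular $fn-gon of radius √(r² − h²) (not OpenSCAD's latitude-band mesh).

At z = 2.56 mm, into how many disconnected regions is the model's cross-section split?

1

At z = 2.56 mm: the sphere: section is a regular 32-gon, circumradius = √(r²−h²) = √(4²−1.44²) = 3.732; the cone at (11.5, -4) is not intersected at this z (z outside [3, 23]); Combining (union): only the r=4 sphere is present, so the union is just that shape — 1 connected region; (whole slice rotated 30° about Z — lengths, areas and connectivity unchanged). The result has 1 disconnected region.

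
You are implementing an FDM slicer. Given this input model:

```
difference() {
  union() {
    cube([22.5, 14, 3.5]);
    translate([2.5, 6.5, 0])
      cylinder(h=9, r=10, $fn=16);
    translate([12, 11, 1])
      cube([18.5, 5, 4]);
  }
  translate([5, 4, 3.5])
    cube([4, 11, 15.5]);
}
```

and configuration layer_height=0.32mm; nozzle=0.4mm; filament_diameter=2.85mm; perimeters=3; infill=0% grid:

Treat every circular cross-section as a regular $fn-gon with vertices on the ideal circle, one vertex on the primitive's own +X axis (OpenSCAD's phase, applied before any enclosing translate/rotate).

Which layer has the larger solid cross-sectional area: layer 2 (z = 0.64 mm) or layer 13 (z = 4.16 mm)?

Layer 2 (z = 0.64): the 22.5×14 cube contributes its full rectangle (area 315.00 mm²); the r=10 cylinder at (2.5, 6.5) contributes a regular 16-gon of circumradius 10 (area = (16/2)·10.000²·sin(360°/16) = 306.15 mm²); the cube at (12, 11) is not intersected at this z (z outside [1, 5]); Combining (union): the regions partially overlap — summed areas 621.15 mm² minus the doubly-counted overlap 160.29 mm² gives 460.86 mm² — area = 460.86 mm²; the cube at (5, 4) is absent (z outside [3.5, 19]); Taking the first minus the rest: none of the subtracted shapes is present at this height, so that combined region is unchanged — area = 460.86 mm². So its area = 460.86 mm². Layer 13 (z = 4.16): the cube is not intersected at this z (z outside [0, 3.5]); the cylinder at (2.5, 6.5): section is a regular 16-gon, circumradius r=10 (area = (16/2)·10.000²·sin(360°/16) = 306.15 mm²); the cube at (12, 11) is present — its section is the full 18.5×5 rectangle (area 92.50 mm²); Combining (union): the 2 present regions are separate (no shared area or edge), so areas and boundary lengths simply add and each stays a separate island — area = 398.65 mm²; the cube at (5, 4) (footprint 4×11) is included at this height (area 44.00 mm²); Subtracting the remaining from the first: starting from that combined region (398.65 mm²), the 4×11 cube at (5, 4) partially overlaps it — only the 43.18 mm² overlap (of its 44.00 mm²) is removed, clipping the outline — area = 355.47 mm². So its area = 355.47 mm². Layer 2 is larger (460.86 vs 355.47 mm²).

layer 2 (z = 0.64 mm)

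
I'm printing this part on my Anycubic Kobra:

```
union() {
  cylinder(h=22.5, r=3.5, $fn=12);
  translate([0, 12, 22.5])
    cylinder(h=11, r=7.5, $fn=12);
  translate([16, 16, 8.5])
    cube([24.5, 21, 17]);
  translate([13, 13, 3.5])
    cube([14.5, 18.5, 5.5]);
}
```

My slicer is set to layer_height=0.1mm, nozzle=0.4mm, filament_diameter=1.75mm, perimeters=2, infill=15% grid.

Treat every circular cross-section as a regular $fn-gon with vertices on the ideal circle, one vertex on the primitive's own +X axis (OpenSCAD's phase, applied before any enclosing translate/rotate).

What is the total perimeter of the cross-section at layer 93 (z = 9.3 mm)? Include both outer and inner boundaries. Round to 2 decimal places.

112.74 mm

At z = 9.3 mm: the r=3.5 cylinder gives a regular 12-gon of circumradius 3.5 (constant along its height) (perimeter = 2·12·3.500·sin(180°/12) = 21.74 mm); the cylinder at (0, 12) does not reach this height (z outside [22.5, 33.5]); the cube at (16, 16) (footprint 24.5×21) is included at this height (perimeter 91.00 mm); the cube at (13, 13) is not intersected at this z (z outside [3.5, 9]); Merging all regions: the 2 present regions are separate (no shared area or edge), so areas and boundary lengths simply add and each stays a separate island — boundary = 112.74 mm. Overall, the cross-section has 2 separate islands. Total boundary length (outer) = 112.74 mm.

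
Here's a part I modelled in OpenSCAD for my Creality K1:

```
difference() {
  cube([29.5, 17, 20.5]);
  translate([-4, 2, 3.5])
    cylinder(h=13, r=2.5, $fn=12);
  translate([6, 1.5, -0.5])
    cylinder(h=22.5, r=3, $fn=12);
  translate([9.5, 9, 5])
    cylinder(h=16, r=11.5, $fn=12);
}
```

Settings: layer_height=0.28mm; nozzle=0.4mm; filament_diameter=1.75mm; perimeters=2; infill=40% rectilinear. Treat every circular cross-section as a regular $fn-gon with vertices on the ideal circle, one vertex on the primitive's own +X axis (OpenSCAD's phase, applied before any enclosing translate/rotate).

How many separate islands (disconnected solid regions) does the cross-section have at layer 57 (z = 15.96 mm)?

At z = 15.96 mm: the cube is present — its section is the full 29.5×17 rectangle; the cylinder at (-4, 2): section is a regular 12-gon, circumradius r=2.5; the cylinder at (6, 1.5): section is a regular 12-gon, circumradius r=3; the cylinder at (9.5, 9): section is a regular 12-gon, circumradius r=11.5; Taking the first minus the rest: starting from the 29.5×17 cube, the r=2.5 cylinder at (-4, 2) misses the remaining region (no effect); the r=3 cylinder at (6, 1.5) partially overlaps it — only the 21.90 mm² overlap (of its 27.00 mm²) is removed, clipping the outline; the r=11.5 cylinder at (9.5, 9) partially overlaps it — only the 304.46 mm² overlap (of its 396.75 mm²) is removed, clipping the outline — 3 connected regions. Overall, the cross-section has 3 separate islands. Island count = 3.

3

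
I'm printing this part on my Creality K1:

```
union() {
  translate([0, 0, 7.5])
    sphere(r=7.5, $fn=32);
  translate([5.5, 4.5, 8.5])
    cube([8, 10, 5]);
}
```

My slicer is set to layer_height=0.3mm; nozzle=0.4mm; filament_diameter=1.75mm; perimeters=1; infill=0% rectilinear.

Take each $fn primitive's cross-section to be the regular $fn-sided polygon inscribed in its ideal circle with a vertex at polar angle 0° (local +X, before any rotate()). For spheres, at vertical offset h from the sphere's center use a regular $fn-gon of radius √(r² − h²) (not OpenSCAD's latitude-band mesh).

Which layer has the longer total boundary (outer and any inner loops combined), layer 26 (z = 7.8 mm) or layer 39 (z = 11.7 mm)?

Layer 26 (z = 7.8): the r=7.5 sphere contributes a regular 32-gon of circumradius √(7.5²−0.3²) = 7.494 (perimeter = 2·32·7.494·sin(180°/32) = 47.01 mm); the cube at (5.5, 4.5) is not intersected at this z (z outside [8.5, 13.5]); Combining (union): only the r=7.5 sphere is present, so the union is just that shape — boundary = 47.01 mm. So its perimeter = 47.01 mm. Layer 39 (z = 11.7): the r=7.5 sphere slices to a regular 32-gon of circumradius 6.214 (√(r²−h²) with h=4.2 from center) (perimeter = 2·32·6.214·sin(180°/32) = 38.98 mm); the cube at (5.5, 4.5) is present — its section is the full 8×10 rectangle (perimeter 36.00 mm); Merging all regions: the 2 present regions are separate (no shared area or edge), so areas and boundary lengths simply add and each stays a separate island — boundary = 74.98 mm. So its perimeter = 74.98 mm. Layer 39 is larger (74.98 vs 47.01 mm).

layer 39 (z = 11.7 mm)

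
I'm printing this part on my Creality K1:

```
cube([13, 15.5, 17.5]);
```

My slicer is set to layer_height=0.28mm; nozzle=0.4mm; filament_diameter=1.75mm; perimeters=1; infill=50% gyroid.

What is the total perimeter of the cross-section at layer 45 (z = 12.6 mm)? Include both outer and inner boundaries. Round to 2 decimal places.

57.00 mm

At z = 12.6 mm: the cube (footprint 13×15.5) is included at this height (perimeter 57.00 mm). Overall, the cross-section is a single solid region. Total boundary length (outer) = 57.00 mm.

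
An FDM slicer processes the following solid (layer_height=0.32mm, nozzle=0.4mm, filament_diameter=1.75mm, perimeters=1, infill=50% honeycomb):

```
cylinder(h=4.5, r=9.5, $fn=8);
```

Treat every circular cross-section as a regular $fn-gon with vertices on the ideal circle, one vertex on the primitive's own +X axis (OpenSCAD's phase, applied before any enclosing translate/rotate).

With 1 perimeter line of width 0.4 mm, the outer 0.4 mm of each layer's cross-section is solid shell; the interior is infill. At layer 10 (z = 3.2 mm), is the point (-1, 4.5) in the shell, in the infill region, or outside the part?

At z = 3.2 mm: the r=9.5 cylinder gives a regular 8-gon of circumradius 9.5 (constant along its height). Overall, the cross-section is a single solid region. The nearest boundary edge runs (0.00, 9.50)→(-6.72, 6.72); distance from the point to it = 4.24 mm. The point is inside the cross-section and 4.24 mm from the nearest boundary — more than the 0.4 mm shell width (1 × 0.4), so it's in the infill interior.

infill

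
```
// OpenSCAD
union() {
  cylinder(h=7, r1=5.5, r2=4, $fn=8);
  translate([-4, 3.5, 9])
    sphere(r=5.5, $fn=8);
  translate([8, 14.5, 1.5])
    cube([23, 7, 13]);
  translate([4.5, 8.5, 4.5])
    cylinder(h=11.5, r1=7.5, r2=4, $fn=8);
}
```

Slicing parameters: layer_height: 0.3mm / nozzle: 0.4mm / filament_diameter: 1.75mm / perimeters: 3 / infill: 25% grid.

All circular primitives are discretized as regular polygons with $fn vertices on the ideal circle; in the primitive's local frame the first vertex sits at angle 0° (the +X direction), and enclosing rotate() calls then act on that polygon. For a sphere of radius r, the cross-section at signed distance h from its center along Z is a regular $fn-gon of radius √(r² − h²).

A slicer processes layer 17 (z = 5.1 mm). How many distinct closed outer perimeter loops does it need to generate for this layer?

2

At z = 5.1 mm: the cone: at t=0.729 of its height the radius interpolates to r₁+(r₂−r₁)t = 4.407, giving a regular 8-gon of that circumradius; the r=5.5 sphere at (-4, 3.5) contributes a regular 8-gon of circumradius √(5.5²−3.9²) = 3.878; the cube at (8, 14.5) is present — its section is the full 23×7 rectangle; the cone at (4.5, 8.5): at t=0.052 of its height the radius interpolates to r₁+(r₂−r₁)t = 7.317, giving a regular 8-gon of that circumradius; Combining (union): the regions partially overlap (shared area 17.21 mm²), so overlapping operands fuse into one piece — 2 connected regions. The result has 2 disconnected regions.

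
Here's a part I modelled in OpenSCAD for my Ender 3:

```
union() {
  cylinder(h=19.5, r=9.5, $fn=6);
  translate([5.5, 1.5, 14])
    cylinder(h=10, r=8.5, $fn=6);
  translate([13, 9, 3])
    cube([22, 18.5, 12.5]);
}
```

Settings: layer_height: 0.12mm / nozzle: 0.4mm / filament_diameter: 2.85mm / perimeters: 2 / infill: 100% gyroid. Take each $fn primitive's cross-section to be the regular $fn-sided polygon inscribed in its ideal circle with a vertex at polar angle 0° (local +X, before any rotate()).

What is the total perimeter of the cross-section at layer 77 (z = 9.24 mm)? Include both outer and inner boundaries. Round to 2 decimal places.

138.00 mm

At z = 9.24 mm: the cylinder: section is a regular 6-gon, circumradius r=9.5 (perimeter = 2·6·9.500·sin(180°/6) = 57.00 mm); the cylinder at (5.5, 1.5) is not intersected at this z (z outside [14, 24]); the cube at (13, 9) is present — its section is the full 22×18.5 rectangle (perimeter 81.00 mm); Taking the union: the 2 present regions are separate (no shared area or edge), so areas and boundary lengths simply add and each stays a separate island — boundary = 138.00 mm. Overall, the cross-section has 2 separate islands. Total boundary length (outer) = 138.00 mm.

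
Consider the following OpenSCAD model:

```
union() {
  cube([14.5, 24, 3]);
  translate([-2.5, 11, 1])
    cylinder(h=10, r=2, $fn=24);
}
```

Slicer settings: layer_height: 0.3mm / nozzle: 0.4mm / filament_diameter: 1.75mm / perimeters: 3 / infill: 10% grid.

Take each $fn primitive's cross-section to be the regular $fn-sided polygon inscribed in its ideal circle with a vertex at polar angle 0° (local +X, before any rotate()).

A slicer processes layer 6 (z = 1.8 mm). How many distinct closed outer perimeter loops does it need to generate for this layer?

At z = 1.8 mm: the 14.5×24 cube contributes its full rectangle; the r=2 cylinder at (-2.5, 11) gives a regular 24-gon of circumradius 2 (constant along its height); Combining (union): the 2 present regions are separate (no shared area or edge), so areas and boundary lengths simply add and each stays a separate island — 2 connected regions. The result has 2 disconnected regions.

2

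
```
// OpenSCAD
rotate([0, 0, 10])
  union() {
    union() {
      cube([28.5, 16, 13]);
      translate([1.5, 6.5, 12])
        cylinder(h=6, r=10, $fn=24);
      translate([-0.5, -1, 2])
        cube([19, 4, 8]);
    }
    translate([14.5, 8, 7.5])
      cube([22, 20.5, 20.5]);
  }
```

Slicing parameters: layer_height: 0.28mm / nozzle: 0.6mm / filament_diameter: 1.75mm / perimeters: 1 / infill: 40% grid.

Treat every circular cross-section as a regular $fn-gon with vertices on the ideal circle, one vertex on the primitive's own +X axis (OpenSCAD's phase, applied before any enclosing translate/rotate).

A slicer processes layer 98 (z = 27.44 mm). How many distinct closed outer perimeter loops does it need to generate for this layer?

At z = 27.44 mm: the cube is not intersected at this z (z outside [0, 13]); the cylinder at (1.5, 6.5) is absent (z outside [12, 18]); the cube at (-0.5, -1) is absent (z outside [2, 10]); Merging all regions: nothing is present at this height; the cube at (14.5, 8) (footprint 22×20.5) is included at this height; Combining (union): only the 22×20.5 cube at (14.5, 8) is present, so the union is just that shape — 1 connected region; (whole slice rotated 10° about Z — lengths, areas and connectivity unchanged). The result has 1 disconnected region.

1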